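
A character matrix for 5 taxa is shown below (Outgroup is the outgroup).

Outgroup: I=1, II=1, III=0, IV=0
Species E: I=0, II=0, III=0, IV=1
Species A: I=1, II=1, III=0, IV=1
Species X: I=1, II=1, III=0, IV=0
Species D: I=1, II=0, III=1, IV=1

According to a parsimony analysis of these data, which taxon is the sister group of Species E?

Character polarity is set by the outgroup: the derived state is whichever differs from the outgroup's state, so for I, II the derived state is '0', and for the remaining characters it is '1'.
I (derived state '0') is unique to Species E (autapomorphy; uninformative for grouping).
Only Species D and Species E show the derived state '0' for II, supporting them as a clade.
III: derived state '1' in Species D only — an autapomorphy, so it tells us nothing about relationships among taxa.
IV: derived state '1' in Species A, Species D, and Species E only — synapomorphy for {Species A, Species D, Species E}.
Most parsimonious ingroup topology: (((Species E,Species D),Species A),Species X).
Species E and Species D form a cherry on this tree, so they are sister taxa.

Species D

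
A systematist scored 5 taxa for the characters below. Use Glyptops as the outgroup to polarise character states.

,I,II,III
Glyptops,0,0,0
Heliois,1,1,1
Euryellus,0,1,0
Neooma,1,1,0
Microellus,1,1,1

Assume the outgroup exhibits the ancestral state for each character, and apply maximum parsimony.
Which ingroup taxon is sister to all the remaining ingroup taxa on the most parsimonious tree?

The outgroup has state '0' for every character, so '1' is the derived state throughout.
I: derived state '1' in Heliois, Microellus, and Neooma only — synapomorphy for {Heliois, Microellus, Neooma}.
II (derived state '1') is shared by all ingroup taxa — unites the whole ingroup.
III (derived state '1') is shared by Heliois and Microellus — a synapomorphy uniting that clade.
Most parsimonious ingroup topology: (((Heliois,Microellus),Neooma),Euryellus).
Euryellus is sister to the clade containing all other ingroup taxa, so it is the earliest-diverging (most basal) ingroup lineage.

Euryellus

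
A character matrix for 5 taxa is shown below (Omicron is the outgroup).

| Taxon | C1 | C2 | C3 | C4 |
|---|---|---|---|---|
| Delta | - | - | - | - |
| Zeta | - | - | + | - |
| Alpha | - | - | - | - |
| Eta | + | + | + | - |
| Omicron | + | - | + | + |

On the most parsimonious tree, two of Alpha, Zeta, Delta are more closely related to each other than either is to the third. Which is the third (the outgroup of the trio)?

Zeta

Character polarity is set by the outgroup: the derived state is whichever differs from the outgroup's state, so for C1, C3, C4 the derived state is '-', and for the remaining characters it is '+'.
Only Alpha, Delta, and Zeta show the derived state '-' for C1, supporting them as a clade.
C2: derived state '+' in Eta only — an autapomorphy, so it tells us nothing about relationships among taxa.
C3: derived state '-' in Alpha and Delta only — synapomorphy for {Alpha, Delta}.
C4 (derived state '-') is shared by all ingroup taxa — unites the whole ingroup.
Most parsimonious ingroup topology: (Eta,((Delta,Alpha),Zeta)).
Alpha and Delta share a more recent common ancestor with each other than either does with Zeta, so Zeta is the least closely related of the three.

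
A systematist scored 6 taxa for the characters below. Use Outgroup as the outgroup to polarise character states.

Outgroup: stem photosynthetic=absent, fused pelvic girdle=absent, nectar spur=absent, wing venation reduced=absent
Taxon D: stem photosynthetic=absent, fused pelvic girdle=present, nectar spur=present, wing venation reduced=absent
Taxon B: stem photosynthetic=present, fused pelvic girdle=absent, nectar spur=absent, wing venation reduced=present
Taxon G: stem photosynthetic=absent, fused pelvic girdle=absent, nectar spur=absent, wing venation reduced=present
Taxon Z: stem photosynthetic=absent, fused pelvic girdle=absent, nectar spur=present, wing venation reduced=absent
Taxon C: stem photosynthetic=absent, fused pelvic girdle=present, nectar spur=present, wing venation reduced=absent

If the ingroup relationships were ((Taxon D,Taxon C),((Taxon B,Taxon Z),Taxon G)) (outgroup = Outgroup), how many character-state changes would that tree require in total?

6

Map each character onto ((Taxon D,Taxon C),((Taxon B,Taxon Z),Taxon G)) (rooted by Outgroup) and count the minimum state changes it requires (Fitch parsimony):
stem photosynthetic: 1; fused pelvic girdle: 1; nectar spur: 2; wing venation reduced: 2.
Total tree length = 6.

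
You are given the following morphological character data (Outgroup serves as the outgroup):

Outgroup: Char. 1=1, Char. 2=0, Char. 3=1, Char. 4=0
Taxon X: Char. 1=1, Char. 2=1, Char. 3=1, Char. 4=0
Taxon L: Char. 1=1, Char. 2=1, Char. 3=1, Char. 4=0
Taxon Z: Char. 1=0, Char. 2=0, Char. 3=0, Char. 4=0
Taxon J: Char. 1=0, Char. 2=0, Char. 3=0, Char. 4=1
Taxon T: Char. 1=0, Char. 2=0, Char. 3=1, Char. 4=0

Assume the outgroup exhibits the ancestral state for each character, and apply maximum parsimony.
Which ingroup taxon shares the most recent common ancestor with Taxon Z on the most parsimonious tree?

Taxon J

Character polarity is set by the outgroup: the derived state is whichever differs from the outgroup's state, so for Char. 1, Char. 3 the derived state is '0', and for the remaining characters it is '1'.
Only Taxon J, Taxon T, and Taxon Z show the derived state '0' for Char. 1, supporting them as a clade.
Char. 2 (derived state '1') is shared by Taxon L and Taxon X — a synapomorphy uniting that clade.
Char. 3 (derived state '0') is shared by Taxon J and Taxon Z — a synapomorphy uniting that clade.
Char. 4: derived state '1' in Taxon J only — an autapomorphy, so it tells us nothing about relationships among taxa.
Most parsimonious ingroup topology: ((Taxon X,Taxon L),((Taxon Z,Taxon J),Taxon T)).
Taxon Z and Taxon J form a cherry on this tree, so they are sister taxa.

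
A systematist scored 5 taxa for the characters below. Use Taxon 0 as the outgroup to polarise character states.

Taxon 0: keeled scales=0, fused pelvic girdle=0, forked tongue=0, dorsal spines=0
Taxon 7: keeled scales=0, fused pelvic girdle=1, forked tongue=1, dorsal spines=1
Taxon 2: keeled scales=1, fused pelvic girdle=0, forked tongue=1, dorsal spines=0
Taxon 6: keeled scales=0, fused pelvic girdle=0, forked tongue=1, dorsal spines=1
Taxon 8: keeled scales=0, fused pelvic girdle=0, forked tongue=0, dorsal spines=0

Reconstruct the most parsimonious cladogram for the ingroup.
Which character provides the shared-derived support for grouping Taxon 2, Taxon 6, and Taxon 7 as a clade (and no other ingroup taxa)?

The outgroup has state '0' for every character, so '1' is the derived state throughout.
keeled scales (derived state '1') is unique to Taxon 2 (autapomorphy; uninformative for grouping).
fused pelvic girdle (derived state '1') is unique to Taxon 7 (autapomorphy; uninformative for grouping).
Only Taxon 2, Taxon 6, and Taxon 7 show the derived state '1' for forked tongue, supporting them as a clade.
Only Taxon 6 and Taxon 7 show the derived state '1' for dorsal spines, supporting them as a clade.
Most parsimonious ingroup topology: (((Taxon 7,Taxon 6),Taxon 2),Taxon 8).
The clade {Taxon 2, Taxon 6, Taxon 7} is supported by forked tongue: its derived state '1' occurs in exactly those taxa and in no other taxon (including the outgroup).

forked tongue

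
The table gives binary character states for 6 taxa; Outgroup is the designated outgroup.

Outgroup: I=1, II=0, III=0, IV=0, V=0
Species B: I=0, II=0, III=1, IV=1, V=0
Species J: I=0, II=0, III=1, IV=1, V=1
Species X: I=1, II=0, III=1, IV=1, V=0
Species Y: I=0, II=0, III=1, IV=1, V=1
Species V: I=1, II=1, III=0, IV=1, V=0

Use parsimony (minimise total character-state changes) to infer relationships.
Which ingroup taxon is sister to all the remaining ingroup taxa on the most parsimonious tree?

Character polarity is set by the outgroup: the derived state is whichever differs from the outgroup's state, so for I the derived state is '0', and for the remaining characters it is '1'.
I: derived state '0' in Species B, Species J, and Species Y only — synapomorphy for {Species B, Species J, Species Y}.
II (derived state '1') is unique to Species V (autapomorphy; uninformative for grouping).
III (derived state '1') is shared by Species B, Species J, Species X, and Species Y — a synapomorphy uniting that clade.
IV (derived state '1') is shared by all ingroup taxa — unites the whole ingroup.
Only Species J and Species Y show the derived state '1' for V, supporting them as a clade.
Most parsimonious ingroup topology: (((Species B,(Species J,Species Y)),Species X),Species V).
Species V is sister to the clade containing all other ingroup taxa, so it is the earliest-diverging (most basal) ingroup lineage.

Species V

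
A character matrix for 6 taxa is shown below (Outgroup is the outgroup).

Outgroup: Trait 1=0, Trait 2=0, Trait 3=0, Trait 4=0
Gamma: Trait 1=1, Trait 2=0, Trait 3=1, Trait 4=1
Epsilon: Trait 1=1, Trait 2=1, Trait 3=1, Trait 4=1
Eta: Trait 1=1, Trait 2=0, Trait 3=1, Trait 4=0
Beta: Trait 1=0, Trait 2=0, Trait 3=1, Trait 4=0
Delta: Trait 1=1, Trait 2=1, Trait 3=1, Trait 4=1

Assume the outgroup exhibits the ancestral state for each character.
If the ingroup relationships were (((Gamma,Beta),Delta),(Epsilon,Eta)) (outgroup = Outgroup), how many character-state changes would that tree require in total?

Map each character onto (((Gamma,Beta),Delta),(Epsilon,Eta)) (rooted by Outgroup) and count the minimum state changes it requires (Fitch parsimony):
Trait 1: 2; Trait 2: 2; Trait 3: 1; Trait 4: 3.
Total tree length = 8.

8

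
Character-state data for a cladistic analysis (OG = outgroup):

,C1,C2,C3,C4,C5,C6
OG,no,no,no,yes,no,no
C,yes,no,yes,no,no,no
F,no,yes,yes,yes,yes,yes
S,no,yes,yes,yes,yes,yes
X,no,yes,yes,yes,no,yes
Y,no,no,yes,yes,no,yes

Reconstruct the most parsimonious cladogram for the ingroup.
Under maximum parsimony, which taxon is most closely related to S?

F

Character polarity is set by the outgroup: the derived state is whichever differs from the outgroup's state, so for C4 the derived state is 'no', and for the remaining characters it is 'yes'.
C1 (derived state 'yes') is unique to C (autapomorphy; uninformative for grouping).
Only F, S, and X show the derived state 'yes' for C2, supporting them as a clade.
All ingroup taxa share the derived state 'yes' for C3; it defines the ingroup but does not resolve relationships within it.
C4: derived state 'no' in C only — an autapomorphy, so it tells us nothing about relationships among taxa.
Only F and S show the derived state 'yes' for C5, supporting them as a clade.
C6 (derived state 'yes') is shared by F, S, X, and Y — a synapomorphy uniting that clade.
Most parsimonious ingroup topology: (C,(((F,S),X),Y)).
S and F form a cherry on this tree, so they are sister taxa.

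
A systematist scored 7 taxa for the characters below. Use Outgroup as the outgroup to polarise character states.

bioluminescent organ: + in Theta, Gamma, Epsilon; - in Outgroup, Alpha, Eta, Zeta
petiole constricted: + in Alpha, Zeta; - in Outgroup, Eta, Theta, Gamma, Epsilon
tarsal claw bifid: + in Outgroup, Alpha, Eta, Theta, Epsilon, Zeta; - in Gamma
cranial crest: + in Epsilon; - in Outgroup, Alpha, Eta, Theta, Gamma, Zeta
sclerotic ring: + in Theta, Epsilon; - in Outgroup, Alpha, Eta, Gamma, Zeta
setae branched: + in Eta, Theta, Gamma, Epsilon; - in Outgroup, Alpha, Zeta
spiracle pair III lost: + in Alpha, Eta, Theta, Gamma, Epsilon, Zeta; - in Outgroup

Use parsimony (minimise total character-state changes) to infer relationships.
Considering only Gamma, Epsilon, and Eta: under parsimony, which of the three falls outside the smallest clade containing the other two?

Character polarity is set by the outgroup: the derived state is whichever differs from the outgroup's state, so for tarsal claw bifid the derived state is '-', and for the remaining characters it is '+'.
bioluminescent organ (derived state '+') is shared by Epsilon, Gamma, and Theta — a synapomorphy uniting that clade.
petiole constricted (derived state '+') is shared by Alpha and Zeta — a synapomorphy uniting that clade.
tarsal claw bifid: derived state '-' in Gamma only — an autapomorphy, so it tells us nothing about relationships among taxa.
cranial crest: derived state '+' in Epsilon only — an autapomorphy, so it tells us nothing about relationships among taxa.
Only Epsilon and Theta show the derived state '+' for sclerotic ring, supporting them as a clade.
setae branched (derived state '+') is shared by Epsilon, Eta, Gamma, and Theta — a synapomorphy uniting that clade.
All ingroup taxa share the derived state '+' for spiracle pair III lost; it defines the ingroup but does not resolve relationships within it.
Most parsimonious ingroup topology: ((Alpha,Zeta),(Eta,((Theta,Epsilon),Gamma))).
Epsilon and Gamma share a more recent common ancestor with each other than either does with Eta, so Eta is the least closely related of the three.

Eta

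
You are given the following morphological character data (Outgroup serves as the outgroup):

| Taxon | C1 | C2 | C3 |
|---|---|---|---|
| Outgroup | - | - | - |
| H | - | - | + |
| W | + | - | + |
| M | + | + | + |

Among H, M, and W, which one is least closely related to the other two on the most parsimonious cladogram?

The outgroup has state '-' for every character, so '+' is the derived state throughout.
C1 (derived state '+') is shared by M and W — a synapomorphy uniting that clade.
C2 (derived state '+') is unique to M (autapomorphy; uninformative for grouping).
All ingroup taxa share the derived state '+' for C3; it defines the ingroup but does not resolve relationships within it.
Most parsimonious ingroup topology: (H,(W,M)).
M and W share a more recent common ancestor with each other than either does with H, so H is the least closely related of the three.

H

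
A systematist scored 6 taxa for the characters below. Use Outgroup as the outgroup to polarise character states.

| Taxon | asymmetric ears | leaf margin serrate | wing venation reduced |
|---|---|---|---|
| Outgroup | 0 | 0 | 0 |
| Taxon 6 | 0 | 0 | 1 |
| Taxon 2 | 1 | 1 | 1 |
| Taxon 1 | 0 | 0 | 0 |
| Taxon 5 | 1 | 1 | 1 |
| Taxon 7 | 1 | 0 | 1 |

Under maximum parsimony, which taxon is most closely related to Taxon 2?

Taxon 5

The outgroup has state '0' for every character, so '1' is the derived state throughout.
Only Taxon 2, Taxon 5, and Taxon 7 show the derived state '1' for asymmetric ears, supporting them as a clade.
leaf margin serrate: derived state '1' in Taxon 2 and Taxon 5 only — synapomorphy for {Taxon 2, Taxon 5}.
wing venation reduced: derived state '1' in Taxon 2, Taxon 5, Taxon 6, and Taxon 7 only — synapomorphy for {Taxon 2, Taxon 5, Taxon 6, Taxon 7}.
Most parsimonious ingroup topology: ((Taxon 6,((Taxon 2,Taxon 5),Taxon 7)),Taxon 1).
Taxon 2 and Taxon 5 form a cherry on this tree, so they are sister taxa.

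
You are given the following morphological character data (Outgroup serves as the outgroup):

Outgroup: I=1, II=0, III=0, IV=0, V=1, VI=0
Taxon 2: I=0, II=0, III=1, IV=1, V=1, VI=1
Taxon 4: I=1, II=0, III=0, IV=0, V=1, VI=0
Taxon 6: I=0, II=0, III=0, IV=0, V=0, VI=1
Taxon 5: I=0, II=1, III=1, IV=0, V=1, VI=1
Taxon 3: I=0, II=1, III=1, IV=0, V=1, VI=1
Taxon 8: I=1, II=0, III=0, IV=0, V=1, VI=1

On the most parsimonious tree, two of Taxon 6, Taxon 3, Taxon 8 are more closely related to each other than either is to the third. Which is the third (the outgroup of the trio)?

Character polarity is set by the outgroup: the derived state is whichever differs from the outgroup's state, so for I, V the derived state is '0', and for the remaining characters it is '1'.
I (derived state '0') is shared by Taxon 2, Taxon 3, Taxon 5, and Taxon 6 — a synapomorphy uniting that clade.
Only Taxon 3 and Taxon 5 show the derived state '1' for II, supporting them as a clade.
Only Taxon 2, Taxon 3, and Taxon 5 show the derived state '1' for III, supporting them as a clade.
IV: derived state '1' in Taxon 2 only — an autapomorphy, so it tells us nothing about relationships among taxa.
V (derived state '0') is unique to Taxon 6 (autapomorphy; uninformative for grouping).
VI (derived state '1') is shared by Taxon 2, Taxon 3, Taxon 5, Taxon 6, and Taxon 8 — a synapomorphy uniting that clade.
Most parsimonious ingroup topology: ((((Taxon 2,(Taxon 5,Taxon 3)),Taxon 6),Taxon 8),Taxon 4).
Taxon 3 and Taxon 6 share a more recent common ancestor with each other than either does with Taxon 8, so Taxon 8 is the least closely related of the three.

Taxon 8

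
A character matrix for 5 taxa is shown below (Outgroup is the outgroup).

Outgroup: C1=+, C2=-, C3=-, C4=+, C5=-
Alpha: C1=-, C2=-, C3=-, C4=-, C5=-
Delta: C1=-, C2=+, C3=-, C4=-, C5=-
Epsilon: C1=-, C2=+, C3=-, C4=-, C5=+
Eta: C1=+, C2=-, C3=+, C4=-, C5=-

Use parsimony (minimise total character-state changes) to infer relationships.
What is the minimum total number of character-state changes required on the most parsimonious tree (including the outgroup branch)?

Character polarity is set by the outgroup: the derived state is whichever differs from the outgroup's state, so for C1, C4 the derived state is '-', and for the remaining characters it is '+'.
Only Alpha, Delta, and Epsilon show the derived state '-' for C1, supporting them as a clade.
C2: derived state '+' in Delta and Epsilon only — synapomorphy for {Delta, Epsilon}.
C3 (derived state '+') is unique to Eta (autapomorphy; uninformative for grouping).
C4 (derived state '-') is shared by all ingroup taxa — unites the whole ingroup.
C5 (derived state '+') is unique to Epsilon (autapomorphy; uninformative for grouping).
Most parsimonious ingroup topology: ((Alpha,(Delta,Epsilon)),Eta).
Changes per character on this tree: C1: 1; C2: 1; C3: 1; C4: 1; C5: 1.
Total = 5.

5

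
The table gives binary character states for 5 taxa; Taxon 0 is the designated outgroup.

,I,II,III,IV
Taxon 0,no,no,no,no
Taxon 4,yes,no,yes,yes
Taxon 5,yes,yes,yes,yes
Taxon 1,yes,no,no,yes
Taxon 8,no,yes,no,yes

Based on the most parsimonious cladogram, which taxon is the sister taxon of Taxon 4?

Taxon 5

The outgroup has state 'no' for every character, so 'yes' is the derived state throughout.
I: derived state 'yes' in Taxon 1, Taxon 4, and Taxon 5 only — synapomorphy for {Taxon 1, Taxon 4, Taxon 5}.
II groups Taxon 5 and Taxon 8, which is incompatible with the clades supported by the remaining characters; treating it as convergent (homoplasy) costs fewer steps than any alternative tree.
III: derived state 'yes' in Taxon 4 and Taxon 5 only — synapomorphy for {Taxon 4, Taxon 5}.
All ingroup taxa share the derived state 'yes' for IV; it defines the ingroup but does not resolve relationships within it.
Most parsimonious ingroup topology: (((Taxon 4,Taxon 5),Taxon 1),Taxon 8).
Taxon 4 and Taxon 5 form a cherry on this tree, so they are sister taxa.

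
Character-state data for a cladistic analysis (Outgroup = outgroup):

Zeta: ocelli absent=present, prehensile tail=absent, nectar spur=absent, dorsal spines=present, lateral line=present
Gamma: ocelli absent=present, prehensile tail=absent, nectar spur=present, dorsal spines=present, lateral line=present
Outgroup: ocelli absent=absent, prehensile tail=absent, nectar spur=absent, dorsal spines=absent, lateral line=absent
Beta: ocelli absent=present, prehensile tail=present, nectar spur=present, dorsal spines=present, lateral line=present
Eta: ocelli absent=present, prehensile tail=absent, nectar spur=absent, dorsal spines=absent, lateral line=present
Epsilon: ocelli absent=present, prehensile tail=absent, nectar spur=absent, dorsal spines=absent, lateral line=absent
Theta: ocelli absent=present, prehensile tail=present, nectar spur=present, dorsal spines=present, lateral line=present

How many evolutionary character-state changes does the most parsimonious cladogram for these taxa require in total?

The outgroup has state 'absent' for every character, so 'present' is the derived state throughout.
ocelli absent (derived state 'present') is shared by all ingroup taxa — unites the whole ingroup.
Only Beta and Theta show the derived state 'present' for prehensile tail, supporting them as a clade.
nectar spur (derived state 'present') is shared by Beta, Gamma, and Theta — a synapomorphy uniting that clade.
Only Beta, Gamma, Theta, and Zeta show the derived state 'present' for dorsal spines, supporting them as a clade.
lateral line: derived state 'present' in Beta, Eta, Gamma, Theta, and Zeta only — synapomorphy for {Beta, Eta, Gamma, Theta, Zeta}.
Most parsimonious ingroup topology: ((((Gamma,(Theta,Beta)),Zeta),Eta),Epsilon).
Changes per character on this tree: ocelli absent: 1; prehensile tail: 1; nectar spur: 1; dorsal spines: 1; lateral line: 1.
Total = 5.

5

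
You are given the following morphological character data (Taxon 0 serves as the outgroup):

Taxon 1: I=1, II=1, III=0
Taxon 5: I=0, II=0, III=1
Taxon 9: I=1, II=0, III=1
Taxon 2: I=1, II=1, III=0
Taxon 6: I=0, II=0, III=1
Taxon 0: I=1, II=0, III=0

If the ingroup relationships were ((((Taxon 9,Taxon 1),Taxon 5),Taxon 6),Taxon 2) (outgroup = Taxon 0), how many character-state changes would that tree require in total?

Map each character onto ((((Taxon 9,Taxon 1),Taxon 5),Taxon 6),Taxon 2) (rooted by Taxon 0) and count the minimum state changes it requires (Fitch parsimony):
I: 2; II: 2; III: 2.
Total tree length = 6.

6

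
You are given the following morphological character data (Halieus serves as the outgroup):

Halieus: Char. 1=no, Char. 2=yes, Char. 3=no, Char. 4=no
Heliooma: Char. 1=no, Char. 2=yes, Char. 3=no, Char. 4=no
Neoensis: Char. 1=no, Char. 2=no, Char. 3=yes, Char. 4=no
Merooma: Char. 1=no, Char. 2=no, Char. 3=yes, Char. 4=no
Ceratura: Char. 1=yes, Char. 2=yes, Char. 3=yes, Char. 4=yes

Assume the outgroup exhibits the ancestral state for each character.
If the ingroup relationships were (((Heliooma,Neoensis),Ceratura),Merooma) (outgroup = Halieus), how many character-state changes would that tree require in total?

6

Map each character onto (((Heliooma,Neoensis),Ceratura),Merooma) (rooted by Halieus) and count the minimum state changes it requires (Fitch parsimony):
Char. 1: 1; Char. 2: 2; Char. 3: 2; Char. 4: 1.
Total tree length = 6.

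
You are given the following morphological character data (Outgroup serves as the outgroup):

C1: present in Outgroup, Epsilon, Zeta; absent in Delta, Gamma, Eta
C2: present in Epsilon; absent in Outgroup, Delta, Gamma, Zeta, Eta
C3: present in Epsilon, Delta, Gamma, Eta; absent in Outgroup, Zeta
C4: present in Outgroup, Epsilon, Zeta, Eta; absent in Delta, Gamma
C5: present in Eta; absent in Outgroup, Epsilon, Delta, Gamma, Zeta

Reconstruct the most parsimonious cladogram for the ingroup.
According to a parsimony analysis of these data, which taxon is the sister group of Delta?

Character polarity is set by the outgroup: the derived state is whichever differs from the outgroup's state, so for C1, C4 the derived state is 'absent', and for the remaining characters it is 'present'.
C1 (derived state 'absent') is shared by Delta, Eta, and Gamma — a synapomorphy uniting that clade.
C2 (derived state 'present') is unique to Epsilon (autapomorphy; uninformative for grouping).
C3: derived state 'present' in Delta, Epsilon, Eta, and Gamma only — synapomorphy for {Delta, Epsilon, Eta, Gamma}.
C4 (derived state 'absent') is shared by Delta and Gamma — a synapomorphy uniting that clade.
C5: derived state 'present' in Eta only — an autapomorphy, so it tells us nothing about relationships among taxa.
Most parsimonious ingroup topology: ((Epsilon,((Delta,Gamma),Eta)),Zeta).
Delta and Gamma form a cherry on this tree, so they are sister taxa.

Gamma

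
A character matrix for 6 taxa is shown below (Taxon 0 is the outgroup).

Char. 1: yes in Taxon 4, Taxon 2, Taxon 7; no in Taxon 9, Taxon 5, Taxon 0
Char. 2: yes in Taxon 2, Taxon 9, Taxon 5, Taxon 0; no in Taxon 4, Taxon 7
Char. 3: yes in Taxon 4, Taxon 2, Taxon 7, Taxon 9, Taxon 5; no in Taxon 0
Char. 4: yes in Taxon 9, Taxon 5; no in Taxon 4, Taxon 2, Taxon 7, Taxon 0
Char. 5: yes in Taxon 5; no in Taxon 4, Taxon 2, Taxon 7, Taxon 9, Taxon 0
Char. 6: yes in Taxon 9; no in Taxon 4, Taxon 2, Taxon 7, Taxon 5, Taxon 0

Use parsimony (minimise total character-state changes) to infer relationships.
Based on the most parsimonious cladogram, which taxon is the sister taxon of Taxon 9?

Character polarity is set by the outgroup: the derived state is whichever differs from the outgroup's state, so for Char. 2 the derived state is 'no', and for the remaining characters it is 'yes'.
Only Taxon 2, Taxon 4, and Taxon 7 show the derived state 'yes' for Char. 1, supporting them as a clade.
Char. 2 (derived state 'no') is shared by Taxon 4 and Taxon 7 — a synapomorphy uniting that clade.
All ingroup taxa share the derived state 'yes' for Char. 3; it defines the ingroup but does not resolve relationships within it.
Char. 4 (derived state 'yes') is shared by Taxon 5 and Taxon 9 — a synapomorphy uniting that clade.
Char. 5: derived state 'yes' in Taxon 5 only — an autapomorphy, so it tells us nothing about relationships among taxa.
Char. 6: derived state 'yes' in Taxon 9 only — an autapomorphy, so it tells us nothing about relationships among taxa.
Most parsimonious ingroup topology: (((Taxon 7,Taxon 4),Taxon 2),(Taxon 5,Taxon 9)).
Taxon 9 and Taxon 5 form a cherry on this tree, so they are sister taxa.

Taxon 5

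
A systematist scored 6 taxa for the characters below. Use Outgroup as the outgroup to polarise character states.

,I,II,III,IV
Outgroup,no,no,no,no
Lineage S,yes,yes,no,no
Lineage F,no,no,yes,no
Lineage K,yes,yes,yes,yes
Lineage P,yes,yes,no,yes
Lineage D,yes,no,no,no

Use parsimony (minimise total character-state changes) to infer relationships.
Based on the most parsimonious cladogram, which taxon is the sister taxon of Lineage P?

The outgroup has state 'no' for every character, so 'yes' is the derived state throughout.
I (derived state 'yes') is shared by Lineage D, Lineage K, Lineage P, and Lineage S — a synapomorphy uniting that clade.
Only Lineage K, Lineage P, and Lineage S show the derived state 'yes' for II, supporting them as a clade.
III groups Lineage F and Lineage K, which is incompatible with the clades supported by the remaining characters; treating it as convergent (homoplasy) costs fewer steps than any alternative tree.
IV: derived state 'yes' in Lineage K and Lineage P only — synapomorphy for {Lineage K, Lineage P}.
Most parsimonious ingroup topology: (((Lineage S,(Lineage K,Lineage P)),Lineage D),Lineage F).
Lineage P and Lineage K form a cherry on this tree, so they are sister taxa.

Lineage K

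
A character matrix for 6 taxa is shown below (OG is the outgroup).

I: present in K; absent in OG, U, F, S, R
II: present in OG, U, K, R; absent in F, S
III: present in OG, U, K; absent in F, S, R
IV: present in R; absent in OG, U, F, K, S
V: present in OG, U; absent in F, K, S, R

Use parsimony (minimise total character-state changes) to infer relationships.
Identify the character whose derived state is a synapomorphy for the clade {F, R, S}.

Character polarity is set by the outgroup: the derived state is whichever differs from the outgroup's state, so for II, III, V the derived state is 'absent', and for the remaining characters it is 'present'.
I (derived state 'present') is unique to K (autapomorphy; uninformative for grouping).
II (derived state 'absent') is shared by F and S — a synapomorphy uniting that clade.
III: derived state 'absent' in F, R, and S only — synapomorphy for {F, R, S}.
IV: derived state 'present' in R only — an autapomorphy, so it tells us nothing about relationships among taxa.
V (derived state 'absent') is shared by F, K, R, and S — a synapomorphy uniting that clade.
Most parsimonious ingroup topology: (U,(((F,S),R),K)).
The clade {F, R, S} is supported by III: its derived state 'absent' occurs in exactly those taxa and in no other taxon (including the outgroup).

III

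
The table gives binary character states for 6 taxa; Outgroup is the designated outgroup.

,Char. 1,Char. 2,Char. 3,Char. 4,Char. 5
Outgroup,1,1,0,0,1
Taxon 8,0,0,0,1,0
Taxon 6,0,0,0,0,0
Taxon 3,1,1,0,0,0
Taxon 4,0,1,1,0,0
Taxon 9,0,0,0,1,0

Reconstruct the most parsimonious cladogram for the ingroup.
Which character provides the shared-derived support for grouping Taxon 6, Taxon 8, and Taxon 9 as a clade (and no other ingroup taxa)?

Char. 2

Character polarity is set by the outgroup: the derived state is whichever differs from the outgroup's state, so for Char. 1, Char. 2, Char. 5 the derived state is '0', and for the remaining characters it is '1'.
Char. 1: derived state '0' in Taxon 4, Taxon 6, Taxon 8, and Taxon 9 only — synapomorphy for {Taxon 4, Taxon 6, Taxon 8, Taxon 9}.
Only Taxon 6, Taxon 8, and Taxon 9 show the derived state '0' for Char. 2, supporting them as a clade.
Char. 3: derived state '1' in Taxon 4 only — an autapomorphy, so it tells us nothing about relationships among taxa.
Char. 4 (derived state '1') is shared by Taxon 8 and Taxon 9 — a synapomorphy uniting that clade.
All ingroup taxa share the derived state '0' for Char. 5; it defines the ingroup but does not resolve relationships within it.
Most parsimonious ingroup topology: ((((Taxon 8,Taxon 9),Taxon 6),Taxon 4),Taxon 3).
The clade {Taxon 6, Taxon 8, Taxon 9} is supported by Char. 2: its derived state '0' occurs in exactly those taxa and in no other taxon (including the outgroup).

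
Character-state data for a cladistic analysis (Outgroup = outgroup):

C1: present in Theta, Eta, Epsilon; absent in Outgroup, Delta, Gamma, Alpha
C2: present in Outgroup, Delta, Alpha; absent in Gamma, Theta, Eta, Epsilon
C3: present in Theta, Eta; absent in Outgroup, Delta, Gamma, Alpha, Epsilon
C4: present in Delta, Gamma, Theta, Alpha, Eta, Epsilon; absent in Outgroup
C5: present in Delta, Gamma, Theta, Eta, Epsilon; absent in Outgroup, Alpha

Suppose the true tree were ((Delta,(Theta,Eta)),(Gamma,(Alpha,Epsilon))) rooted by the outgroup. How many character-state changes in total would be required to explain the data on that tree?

9

Map each character onto ((Delta,(Theta,Eta)),(Gamma,(Alpha,Epsilon))) (rooted by Outgroup) and count the minimum state changes it requires (Fitch parsimony):
C1: 2; C2: 3; C3: 1; C4: 1; C5: 2.
Total tree length = 9.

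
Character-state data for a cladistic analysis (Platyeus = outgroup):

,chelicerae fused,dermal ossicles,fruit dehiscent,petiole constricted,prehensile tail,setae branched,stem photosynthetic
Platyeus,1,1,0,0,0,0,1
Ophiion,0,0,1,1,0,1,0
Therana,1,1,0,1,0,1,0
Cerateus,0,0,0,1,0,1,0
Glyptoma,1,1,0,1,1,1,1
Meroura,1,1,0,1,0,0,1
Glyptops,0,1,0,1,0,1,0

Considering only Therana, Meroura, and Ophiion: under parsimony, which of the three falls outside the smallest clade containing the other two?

Character polarity is set by the outgroup: the derived state is whichever differs from the outgroup's state, so for chelicerae fused, dermal ossicles, stem photosynthetic the derived state is '0', and for the remaining characters it is '1'.
chelicerae fused (derived state '0') is shared by Cerateus, Glyptops, and Ophiion — a synapomorphy uniting that clade.
dermal ossicles: derived state '0' in Cerateus and Ophiion only — synapomorphy for {Cerateus, Ophiion}.
fruit dehiscent: derived state '1' in Ophiion only — an autapomorphy, so it tells us nothing about relationships among taxa.
petiole constricted (derived state '1') is shared by all ingroup taxa — unites the whole ingroup.
prehensile tail: derived state '1' in Glyptoma only — an autapomorphy, so it tells us nothing about relationships among taxa.
setae branched (derived state '1') is shared by Cerateus, Glyptoma, Glyptops, Ophiion, and Therana — a synapomorphy uniting that clade.
stem photosynthetic (derived state '0') is shared by Cerateus, Glyptops, Ophiion, and Therana — a synapomorphy uniting that clade.
Most parsimonious ingroup topology: (((((Ophiion,Cerateus),Glyptops),Therana),Glyptoma),Meroura).
Ophiion and Therana share a more recent common ancestor with each other than either does with Meroura, so Meroura is the least closely related of the three.

Meroura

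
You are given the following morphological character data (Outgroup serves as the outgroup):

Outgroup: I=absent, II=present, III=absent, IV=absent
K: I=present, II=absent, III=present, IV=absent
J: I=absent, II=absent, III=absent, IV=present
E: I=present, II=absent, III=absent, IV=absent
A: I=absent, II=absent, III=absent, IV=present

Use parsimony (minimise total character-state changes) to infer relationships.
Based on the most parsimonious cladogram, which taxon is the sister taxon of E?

Character polarity is set by the outgroup: the derived state is whichever differs from the outgroup's state, so for II the derived state is 'absent', and for the remaining characters it is 'present'.
I: derived state 'present' in E and K only — synapomorphy for {E, K}.
II (derived state 'absent') is shared by all ingroup taxa — unites the whole ingroup.
III: derived state 'present' in K only — an autapomorphy, so it tells us nothing about relationships among taxa.
Only A and J show the derived state 'present' for IV, supporting them as a clade.
Most parsimonious ingroup topology: ((K,E),(J,A)).
E and K form a cherry on this tree, so they are sister taxa.

K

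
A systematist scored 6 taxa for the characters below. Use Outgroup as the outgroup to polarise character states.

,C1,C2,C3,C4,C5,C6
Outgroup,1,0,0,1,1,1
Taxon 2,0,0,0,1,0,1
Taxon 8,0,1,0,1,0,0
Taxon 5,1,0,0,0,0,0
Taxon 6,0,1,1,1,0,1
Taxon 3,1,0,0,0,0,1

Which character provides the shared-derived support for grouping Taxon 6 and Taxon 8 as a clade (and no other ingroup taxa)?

Character polarity is set by the outgroup: the derived state is whichever differs from the outgroup's state, so for C1, C4, C5, C6 the derived state is '0', and for the remaining characters it is '1'.
Only Taxon 2, Taxon 6, and Taxon 8 show the derived state '0' for C1, supporting them as a clade.
C2: derived state '1' in Taxon 6 and Taxon 8 only — synapomorphy for {Taxon 6, Taxon 8}.
C3: derived state '1' in Taxon 6 only — an autapomorphy, so it tells us nothing about relationships among taxa.
Only Taxon 3 and Taxon 5 show the derived state '0' for C4, supporting them as a clade.
C5 (derived state '0') is shared by all ingroup taxa — unites the whole ingroup.
C6 groups Taxon 5 and Taxon 8, which is incompatible with the clades supported by the remaining characters; treating it as convergent (homoplasy) costs fewer steps than any alternative tree.
Most parsimonious ingroup topology: ((Taxon 2,(Taxon 8,Taxon 6)),(Taxon 5,Taxon 3)).
The clade {Taxon 6, Taxon 8} is supported by C2: its derived state '1' occurs in exactly those taxa and in no other taxon (including the outgroup).

C2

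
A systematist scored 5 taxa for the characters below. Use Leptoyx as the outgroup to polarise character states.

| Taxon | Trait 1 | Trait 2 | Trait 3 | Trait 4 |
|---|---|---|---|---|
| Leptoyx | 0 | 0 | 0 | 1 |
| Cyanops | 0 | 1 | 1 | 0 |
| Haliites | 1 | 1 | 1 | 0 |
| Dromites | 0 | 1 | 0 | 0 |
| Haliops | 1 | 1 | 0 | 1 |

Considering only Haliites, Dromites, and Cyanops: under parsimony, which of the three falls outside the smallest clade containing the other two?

Character polarity is set by the outgroup: the derived state is whichever differs from the outgroup's state, so for Trait 4 the derived state is '0', and for the remaining characters it is '1'.
Trait 1 groups Haliites and Haliops, which is incompatible with the clades supported by the remaining characters; treating it as convergent (homoplasy) costs fewer steps than any alternative tree.
Trait 2 (derived state '1') is shared by all ingroup taxa — unites the whole ingroup.
Trait 3 (derived state '1') is shared by Cyanops and Haliites — a synapomorphy uniting that clade.
Trait 4 (derived state '0') is shared by Cyanops, Dromites, and Haliites — a synapomorphy uniting that clade.
Most parsimonious ingroup topology: (((Cyanops,Haliites),Dromites),Haliops).
Haliites and Cyanops share a more recent common ancestor with each other than either does with Dromites, so Dromites is the least closely related of the three.

Dromites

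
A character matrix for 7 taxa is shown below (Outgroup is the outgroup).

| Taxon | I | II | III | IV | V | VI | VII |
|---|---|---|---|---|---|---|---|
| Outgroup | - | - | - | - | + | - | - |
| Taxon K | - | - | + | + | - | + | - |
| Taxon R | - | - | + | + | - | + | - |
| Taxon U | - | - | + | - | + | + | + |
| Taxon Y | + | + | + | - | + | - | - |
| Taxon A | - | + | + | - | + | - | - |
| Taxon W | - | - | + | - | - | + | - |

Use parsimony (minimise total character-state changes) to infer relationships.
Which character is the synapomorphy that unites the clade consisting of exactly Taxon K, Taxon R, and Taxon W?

Character polarity is set by the outgroup: the derived state is whichever differs from the outgroup's state, so for V the derived state is '-', and for the remaining characters it is '+'.
I: derived state '+' in Taxon Y only — an autapomorphy, so it tells us nothing about relationships among taxa.
II (derived state '+') is shared by Taxon A and Taxon Y — a synapomorphy uniting that clade.
All ingroup taxa share the derived state '+' for III; it defines the ingroup but does not resolve relationships within it.
IV (derived state '+') is shared by Taxon K and Taxon R — a synapomorphy uniting that clade.
V: derived state '-' in Taxon K, Taxon R, and Taxon W only — synapomorphy for {Taxon K, Taxon R, Taxon W}.
VI (derived state '+') is shared by Taxon K, Taxon R, Taxon U, and Taxon W — a synapomorphy uniting that clade.
VII (derived state '+') is unique to Taxon U (autapomorphy; uninformative for grouping).
Most parsimonious ingroup topology: ((((Taxon K,Taxon R),Taxon W),Taxon U),(Taxon Y,Taxon A)).
The clade {Taxon K, Taxon R, Taxon W} is supported by V: its derived state '-' occurs in exactly those taxa and in no other taxon (including the outgroup).

V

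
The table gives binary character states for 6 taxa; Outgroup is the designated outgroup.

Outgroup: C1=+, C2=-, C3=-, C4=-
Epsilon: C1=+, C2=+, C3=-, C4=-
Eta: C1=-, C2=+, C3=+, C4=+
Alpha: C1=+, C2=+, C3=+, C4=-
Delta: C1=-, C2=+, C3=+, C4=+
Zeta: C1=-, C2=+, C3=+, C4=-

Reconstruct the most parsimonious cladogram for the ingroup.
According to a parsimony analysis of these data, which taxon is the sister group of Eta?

Delta

Character polarity is set by the outgroup: the derived state is whichever differs from the outgroup's state, so for C1 the derived state is '-', and for the remaining characters it is '+'.
Only Delta, Eta, and Zeta show the derived state '-' for C1, supporting them as a clade.
C2 (derived state '+') is shared by all ingroup taxa — unites the whole ingroup.
Only Alpha, Delta, Eta, and Zeta show the derived state '+' for C3, supporting them as a clade.
C4 (derived state '+') is shared by Delta and Eta — a synapomorphy uniting that clade.
Most parsimonious ingroup topology: (Epsilon,(((Eta,Delta),Zeta),Alpha)).
Eta and Delta form a cherry on this tree, so they are sister taxa.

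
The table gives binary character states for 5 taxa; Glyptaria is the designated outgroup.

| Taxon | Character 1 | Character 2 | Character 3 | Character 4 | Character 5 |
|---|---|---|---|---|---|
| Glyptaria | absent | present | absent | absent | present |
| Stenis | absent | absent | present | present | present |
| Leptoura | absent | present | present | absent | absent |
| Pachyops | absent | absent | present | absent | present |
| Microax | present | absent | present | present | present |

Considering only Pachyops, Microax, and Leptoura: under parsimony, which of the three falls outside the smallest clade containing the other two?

Leptoura

Character polarity is set by the outgroup: the derived state is whichever differs from the outgroup's state, so for Character 2, Character 5 the derived state is 'absent', and for the remaining characters it is 'present'.
Character 1: derived state 'present' in Microax only — an autapomorphy, so it tells us nothing about relationships among taxa.
Only Microax, Pachyops, and Stenis show the derived state 'absent' for Character 2, supporting them as a clade.
All ingroup taxa share the derived state 'present' for Character 3; it defines the ingroup but does not resolve relationships within it.
Only Microax and Stenis show the derived state 'present' for Character 4, supporting them as a clade.
Character 5: derived state 'absent' in Leptoura only — an autapomorphy, so it tells us nothing about relationships among taxa.
Most parsimonious ingroup topology: (((Stenis,Microax),Pachyops),Leptoura).
Pachyops and Microax share a more recent common ancestor with each other than either does with Leptoura, so Leptoura is the least closely related of the three.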